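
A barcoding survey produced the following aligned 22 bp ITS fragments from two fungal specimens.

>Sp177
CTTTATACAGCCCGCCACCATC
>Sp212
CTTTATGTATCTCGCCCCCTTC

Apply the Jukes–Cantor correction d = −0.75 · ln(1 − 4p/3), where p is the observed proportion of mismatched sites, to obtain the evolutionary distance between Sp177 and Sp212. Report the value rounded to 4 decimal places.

Mismatches occur at site 7 (A/G), site 8 (C/T), site 10 (G/T), site 12 (C/T), site 17 (A/C), site 20 (A/T).
p = 6/22 = 0.272727.
d = −0.75 · ln(1 − (4/3)·0.272727) = −0.75 · ln(0.636364) = −0.75 · (-0.451985) = 0.3390.

0.3390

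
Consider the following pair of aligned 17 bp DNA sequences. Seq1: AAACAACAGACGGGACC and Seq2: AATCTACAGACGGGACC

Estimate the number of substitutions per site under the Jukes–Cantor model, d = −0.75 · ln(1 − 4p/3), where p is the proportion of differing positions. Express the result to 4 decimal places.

Mismatches occur at site 3 (A↔T), site 5 (A↔T).
p = 2/17 = 0.117647.
d = −0.75 · ln(1 − (4/3)·0.117647) = −0.75 · ln(0.843137) = −0.75 · (-0.170626) = 0.1280.

0.1280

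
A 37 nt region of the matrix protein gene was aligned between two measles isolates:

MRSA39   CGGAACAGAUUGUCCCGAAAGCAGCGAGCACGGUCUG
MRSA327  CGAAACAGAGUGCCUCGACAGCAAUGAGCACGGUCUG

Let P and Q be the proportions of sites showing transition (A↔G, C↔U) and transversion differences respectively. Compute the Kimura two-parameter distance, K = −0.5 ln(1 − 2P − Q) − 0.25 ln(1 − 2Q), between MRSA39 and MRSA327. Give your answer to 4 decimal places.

The sequences differ at positions 3 (G/A, transition), 10 (U/G, transversion), 13 (U/C, transition), 15 (C/U, transition), 19 (A/C, transversion), 24 (G/A, transition), 25 (C/U, transition).
Of the 7 differences, 5 transitions and 2 transversions over 37 sites: P = 5/37 = 0.135135, Q = 2/37 = 0.054054.
d = −0.5·ln(0.675676) − 0.25·ln(0.891892) = −0.5·(-0.392042) − 0.25·(-0.114410) = 0.2246.

0.2246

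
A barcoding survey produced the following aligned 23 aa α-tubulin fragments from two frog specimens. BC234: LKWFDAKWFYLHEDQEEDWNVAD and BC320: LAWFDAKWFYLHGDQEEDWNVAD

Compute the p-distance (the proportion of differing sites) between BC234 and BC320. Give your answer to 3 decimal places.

0.087

Differing sites — 2:K/A; 13:E/G.
There are 2 differences over 23 sites, so p = 2/23 = 0.087.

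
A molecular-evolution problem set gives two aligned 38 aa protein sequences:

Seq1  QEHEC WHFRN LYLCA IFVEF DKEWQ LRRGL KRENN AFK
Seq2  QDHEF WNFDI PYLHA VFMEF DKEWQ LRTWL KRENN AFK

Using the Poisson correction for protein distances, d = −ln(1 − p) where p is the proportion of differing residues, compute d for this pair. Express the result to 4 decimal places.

Mismatches occur at site 2 (E/D), site 5 (C/F), site 7 (H/N), site 9 (R/D), site 10 (N/I), site 11 (L/P), site 14 (C/H), site 16 (I/V), site 18 (V/M), site 28 (R/T), site 29 (G/W).
p = 11/38 = 0.289474.
d = −ln(1 − 0.289474) = −ln(0.710526) = 0.3417.

0.3417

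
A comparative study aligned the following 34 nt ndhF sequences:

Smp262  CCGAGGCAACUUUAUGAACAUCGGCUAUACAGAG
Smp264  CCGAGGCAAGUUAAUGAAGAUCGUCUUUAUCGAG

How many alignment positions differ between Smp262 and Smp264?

Mismatches occur at site 10 (C→G), site 13 (U→A), site 19 (C→G), site 24 (G→U), site 27 (A→U), site 30 (C→U), site 31 (A→C).
That gives 7 mismatches out of 34 aligned sites, so the Hamming distance is 7.

7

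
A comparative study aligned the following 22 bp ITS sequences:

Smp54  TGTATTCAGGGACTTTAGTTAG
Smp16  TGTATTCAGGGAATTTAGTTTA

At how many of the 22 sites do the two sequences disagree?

3

Mismatches occur at site 13 (C/A), site 21 (A/T), site 22 (G/A).
That gives 3 mismatches out of 22 aligned sites, so the Hamming distance is 3.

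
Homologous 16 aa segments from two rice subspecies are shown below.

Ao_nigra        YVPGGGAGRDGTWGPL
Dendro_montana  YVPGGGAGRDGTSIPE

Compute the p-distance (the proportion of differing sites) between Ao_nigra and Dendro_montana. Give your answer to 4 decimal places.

0.1875

Mismatches occur at site 13 (W/S), site 14 (G/I), site 16 (L/E).
There are 3 differences over 16 sites, so p = 3/16 = 0.1875.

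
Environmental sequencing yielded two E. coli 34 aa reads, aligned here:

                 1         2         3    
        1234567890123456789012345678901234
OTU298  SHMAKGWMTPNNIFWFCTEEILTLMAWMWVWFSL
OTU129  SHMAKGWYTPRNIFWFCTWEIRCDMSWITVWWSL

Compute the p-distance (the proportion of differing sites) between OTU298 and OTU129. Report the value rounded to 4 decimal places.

0.2941

Differing sites — 8:M/Y; 11:N/R; 19:E/W; 22:L/R; 23:T/C; 24:L/D; 26:A/S; 28:M/I; 29:W/T; 32:F/W.
There are 10 differences over 34 sites, so p = 10/34 = 0.2941.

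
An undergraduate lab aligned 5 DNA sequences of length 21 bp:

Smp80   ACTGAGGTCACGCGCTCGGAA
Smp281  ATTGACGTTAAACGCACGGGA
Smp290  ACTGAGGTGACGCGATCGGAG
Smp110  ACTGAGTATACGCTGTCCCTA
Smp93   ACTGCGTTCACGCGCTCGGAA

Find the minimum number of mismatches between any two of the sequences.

2

Pairwise Hamming distances:
  Smp80 vs Smp281: 7
  Smp80 vs Smp290: 3
  Smp80 vs Smp110: 8
  Smp80 vs Smp93: 2
  Smp281 vs Smp290: 9
  Smp281 vs Smp110: 12
  Smp281 vs Smp93: 9
  Smp290 vs Smp110: 9
  Smp290 vs Smp93: 5
  Smp110 vs Smp93: 8
The smallest is 2, between Smp80 and Smp93.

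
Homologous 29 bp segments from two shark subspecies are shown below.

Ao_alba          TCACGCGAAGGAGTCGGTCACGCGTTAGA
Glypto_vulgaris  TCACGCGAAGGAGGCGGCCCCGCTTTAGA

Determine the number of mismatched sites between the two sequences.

4

The sequences differ at positions 14 (T/G), 18 (T/C), 20 (A/C), 24 (G/T).
That gives 4 mismatches out of 29 aligned sites, so the Hamming distance is 4.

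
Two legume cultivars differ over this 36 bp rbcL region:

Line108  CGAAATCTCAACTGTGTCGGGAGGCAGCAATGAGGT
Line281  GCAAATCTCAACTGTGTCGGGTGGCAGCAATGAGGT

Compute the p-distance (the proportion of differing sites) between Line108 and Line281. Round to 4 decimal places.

0.0833

Mismatches occur at site 1 (C↔G), site 2 (G↔C), site 22 (A↔T).
There are 3 differences over 36 sites, so p = 3/36 = 0.0833.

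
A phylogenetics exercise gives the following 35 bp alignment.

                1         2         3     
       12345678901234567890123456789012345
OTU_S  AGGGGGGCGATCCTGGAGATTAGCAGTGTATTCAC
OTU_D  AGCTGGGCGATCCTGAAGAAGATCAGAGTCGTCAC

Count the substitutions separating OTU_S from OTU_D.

9

Mismatches occur at site 3 (G/C), site 4 (G/T), site 16 (G/A), site 20 (T/A), site 21 (T/G), site 23 (G/T), site 27 (T/A), site 30 (A/C), site 31 (T/G).
That gives 9 mismatches out of 35 aligned sites, so the Hamming distance is 9.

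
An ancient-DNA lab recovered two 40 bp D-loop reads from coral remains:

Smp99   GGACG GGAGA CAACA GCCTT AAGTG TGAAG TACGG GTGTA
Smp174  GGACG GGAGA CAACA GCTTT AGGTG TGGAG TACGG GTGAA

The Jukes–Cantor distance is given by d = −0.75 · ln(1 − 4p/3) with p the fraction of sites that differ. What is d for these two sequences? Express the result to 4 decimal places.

0.1073

The sequences differ at positions 18 (C/T), 22 (A/G), 28 (A/G), 39 (T/A).
p = 4/40 = 0.100000.
d = −0.75 · ln(1 − (4/3)·0.100000) = −0.75 · ln(0.866667) = −0.75 · (-0.143100) = 0.1073.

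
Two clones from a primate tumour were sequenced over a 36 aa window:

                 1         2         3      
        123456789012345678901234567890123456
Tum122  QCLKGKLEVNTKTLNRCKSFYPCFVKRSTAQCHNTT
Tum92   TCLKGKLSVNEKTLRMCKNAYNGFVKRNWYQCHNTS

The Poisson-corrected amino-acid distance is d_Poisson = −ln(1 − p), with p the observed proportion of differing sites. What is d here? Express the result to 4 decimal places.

0.4480

Differing sites — 1:Q/T; 8:E/S; 11:T/E; 15:N/R; 16:R/M; 19:S/N; 20:F/A; 22:P/N; 23:C/G; 28:S/N; 29:T/W; 30:A/Y; 36:T/S.
p = 13/36 = 0.361111.
d = −ln(1 − 0.361111) = −ln(0.638889) = 0.4480.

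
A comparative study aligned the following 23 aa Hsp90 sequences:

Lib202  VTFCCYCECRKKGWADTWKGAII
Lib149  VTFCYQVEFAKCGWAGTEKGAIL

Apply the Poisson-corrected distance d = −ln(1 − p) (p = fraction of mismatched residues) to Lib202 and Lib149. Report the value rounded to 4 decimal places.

0.4964

Differing sites — 5:C/Y; 6:Y/Q; 7:C/V; 9:C/F; 10:R/A; 12:K/C; 16:D/G; 18:W/E; 23:I/L.
p = 9/23 = 0.391304.
d = −ln(1 − 0.391304) = −ln(0.608696) = 0.4964.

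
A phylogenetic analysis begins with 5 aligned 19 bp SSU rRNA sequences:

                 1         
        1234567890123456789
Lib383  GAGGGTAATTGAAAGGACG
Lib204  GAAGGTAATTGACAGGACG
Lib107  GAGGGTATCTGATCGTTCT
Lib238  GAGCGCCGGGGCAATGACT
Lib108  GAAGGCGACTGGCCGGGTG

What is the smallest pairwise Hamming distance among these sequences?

2

Pairwise Hamming distances:
  Lib383 vs Lib204: 2
  Lib383 vs Lib107: 7
  Lib383 vs Lib238: 9
  Lib383 vs Lib108: 9
  Lib204 vs Lib107: 8
  Lib204 vs Lib238: 11
  Lib204 vs Lib108: 7
  Lib107 vs Lib238: 12
  Lib107 vs Lib108: 10
  Lib238 vs Lib108: 13
The smallest is 2, between Lib383 and Lib204.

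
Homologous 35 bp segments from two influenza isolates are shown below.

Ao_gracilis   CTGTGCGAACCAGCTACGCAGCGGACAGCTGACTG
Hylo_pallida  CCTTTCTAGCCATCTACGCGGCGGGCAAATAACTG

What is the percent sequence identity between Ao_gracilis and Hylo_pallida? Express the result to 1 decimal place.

Mismatches occur at site 2 (T/C), site 3 (G/T), site 5 (G/T), site 7 (G/T), site 9 (A/G), site 13 (G/T), site 20 (A/G), site 25 (A/G), site 28 (G/A), site 29 (C/A), site 31 (G/A).
24 of the 35 sites match, so the percent identity is 24/35 × 100 = 68.6%.

68.6%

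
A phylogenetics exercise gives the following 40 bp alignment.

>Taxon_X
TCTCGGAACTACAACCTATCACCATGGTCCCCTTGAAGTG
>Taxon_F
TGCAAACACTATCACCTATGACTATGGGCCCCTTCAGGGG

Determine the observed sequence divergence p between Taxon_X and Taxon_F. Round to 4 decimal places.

0.3500

The sequences differ at positions 2 (C/G), 3 (T/C), 4 (C/A), 5 (G/A), 6 (G/A), 7 (A/C), 12 (C/T), 13 (A/C), 20 (C/G), 23 (C/T), 28 (T/G), 35 (G/C), 37 (A/G), 39 (T/G).
There are 14 differences over 40 sites, so p = 14/40 = 0.3500.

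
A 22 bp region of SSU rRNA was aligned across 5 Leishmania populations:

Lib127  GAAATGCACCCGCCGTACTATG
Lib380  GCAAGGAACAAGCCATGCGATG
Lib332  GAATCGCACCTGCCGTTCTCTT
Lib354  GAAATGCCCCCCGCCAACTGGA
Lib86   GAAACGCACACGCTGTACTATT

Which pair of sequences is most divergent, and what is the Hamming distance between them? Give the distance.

15

Pairwise Hamming distances:
  Lib127 vs Lib380: 8
  Lib127 vs Lib332: 6
  Lib127 vs Lib354: 8
  Lib127 vs Lib86: 4
  Lib380 vs Lib332: 11
  Lib380 vs Lib354: 15
  Lib380 vs Lib86: 9
  Lib332 vs Lib354: 12
  Lib332 vs Lib86: 6
  Lib354 vs Lib86: 11
The largest is 15, between Lib380 and Lib354.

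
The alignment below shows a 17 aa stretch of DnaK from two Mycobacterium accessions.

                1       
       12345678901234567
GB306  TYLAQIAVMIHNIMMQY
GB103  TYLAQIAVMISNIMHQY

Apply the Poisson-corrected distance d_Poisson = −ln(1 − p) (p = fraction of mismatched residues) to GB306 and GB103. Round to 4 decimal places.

0.1252

Mismatches occur at site 11 (H→S), site 15 (M→H).
p = 2/17 = 0.117647.
d = −ln(1 − 0.117647) = −ln(0.882353) = 0.1252.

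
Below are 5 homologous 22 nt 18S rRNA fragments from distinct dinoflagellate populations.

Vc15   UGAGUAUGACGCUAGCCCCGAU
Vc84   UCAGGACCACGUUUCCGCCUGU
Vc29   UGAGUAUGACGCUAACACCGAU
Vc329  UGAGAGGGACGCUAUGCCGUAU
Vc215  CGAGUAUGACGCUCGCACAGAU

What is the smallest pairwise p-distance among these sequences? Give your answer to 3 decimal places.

0.091

Pairwise Hamming distances:
  Vc15 vs Vc84: 10
  Vc15 vs Vc29: 2
  Vc15 vs Vc329: 7
  Vc15 vs Vc215: 4
  Vc84 vs Vc29: 10
  Vc84 vs Vc329: 12
  Vc84 vs Vc215: 12
  Vc29 vs Vc329: 8
  Vc29 vs Vc215: 4
  Vc329 vs Vc215: 10
The smallest is 2 mismatches, between Vc15 and Vc29; p = 2/22 = 0.091.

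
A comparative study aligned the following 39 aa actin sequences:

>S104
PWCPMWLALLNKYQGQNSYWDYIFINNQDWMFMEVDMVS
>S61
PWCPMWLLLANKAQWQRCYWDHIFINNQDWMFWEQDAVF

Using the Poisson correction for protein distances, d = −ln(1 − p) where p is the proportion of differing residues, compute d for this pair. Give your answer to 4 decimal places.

0.3314

The sequences differ at positions 8 (A/L), 10 (L/A), 13 (Y/A), 15 (G/W), 17 (N/R), 18 (S/C), 22 (Y/H), 33 (M/W), 35 (V/Q), 37 (M/A), 39 (S/F).
p = 11/39 = 0.282051.
d = −ln(1 − 0.282051) = −ln(0.717949) = 0.3314.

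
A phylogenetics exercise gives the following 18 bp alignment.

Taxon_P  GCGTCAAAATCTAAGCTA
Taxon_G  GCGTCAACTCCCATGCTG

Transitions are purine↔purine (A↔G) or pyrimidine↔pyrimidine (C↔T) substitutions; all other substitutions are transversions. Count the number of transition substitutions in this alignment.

3

The sequences differ at positions 8 (A/C, transversion), 9 (A/T, transversion), 10 (T/C, transition), 12 (T/C, transition), 14 (A/T, transversion), 18 (A/G, transition).
Of the 6 differences, 3 transitions and 3 transversions, so the answer is 3.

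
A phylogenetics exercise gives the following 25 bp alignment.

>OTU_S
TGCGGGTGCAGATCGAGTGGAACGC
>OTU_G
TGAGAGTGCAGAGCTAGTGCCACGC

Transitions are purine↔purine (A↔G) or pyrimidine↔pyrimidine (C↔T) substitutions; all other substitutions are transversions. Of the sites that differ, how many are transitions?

Mismatches occur at site 3 (C→A, transversion), site 5 (G→A, transition), site 13 (T→G, transversion), site 15 (G→T, transversion), site 20 (G→C, transversion), site 21 (A→C, transversion).
Of the 6 differences, 1 transition and 5 transversions, so the answer is 1.

1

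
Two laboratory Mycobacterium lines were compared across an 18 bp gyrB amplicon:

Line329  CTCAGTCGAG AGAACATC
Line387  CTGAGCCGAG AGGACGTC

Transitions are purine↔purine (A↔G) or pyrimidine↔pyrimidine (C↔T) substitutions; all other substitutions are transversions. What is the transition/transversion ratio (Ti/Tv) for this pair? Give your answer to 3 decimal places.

Differing sites — 3:C/G (Tv); 6:T/C (Ti); 13:A/G (Ti); 16:A/G (Ti).
Of the 4 differences, 3 transitions and 1 transversion, so Ti/Tv = 3/1 = 3.000.

3.000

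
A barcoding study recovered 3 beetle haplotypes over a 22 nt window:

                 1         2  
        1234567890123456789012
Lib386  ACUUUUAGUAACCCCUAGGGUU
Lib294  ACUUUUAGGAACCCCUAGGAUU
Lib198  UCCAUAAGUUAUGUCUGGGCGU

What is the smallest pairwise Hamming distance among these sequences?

2

Pairwise Hamming distances:
  Lib386 vs Lib294: 2
  Lib386 vs Lib198: 11
  Lib294 vs Lib198: 12
The smallest is 2, between Lib386 and Lib294.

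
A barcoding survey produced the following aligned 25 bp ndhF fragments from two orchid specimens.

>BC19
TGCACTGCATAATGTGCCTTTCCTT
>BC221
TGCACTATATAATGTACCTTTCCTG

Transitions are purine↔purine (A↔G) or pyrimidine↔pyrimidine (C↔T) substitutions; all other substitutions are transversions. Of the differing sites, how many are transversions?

The sequences differ at positions 7 (G/A, transition), 8 (C/T, transition), 16 (G/A, transition), 25 (T/G, transversion).
Of the 4 differences, 3 transitions and 1 transversion, so the answer is 1.

1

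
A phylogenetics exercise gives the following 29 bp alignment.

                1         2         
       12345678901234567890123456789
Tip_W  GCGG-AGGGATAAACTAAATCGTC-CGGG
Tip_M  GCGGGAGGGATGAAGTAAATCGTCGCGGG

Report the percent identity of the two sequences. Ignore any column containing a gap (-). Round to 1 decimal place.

Excluding the 2 gap columns leaves 27 comparable sites.
Mismatches occur at site 12 (A→G), site 15 (C→G).
25 of the 27 comparable sites match, so the percent identity is 25/27 × 100 = 92.6%.

92.6%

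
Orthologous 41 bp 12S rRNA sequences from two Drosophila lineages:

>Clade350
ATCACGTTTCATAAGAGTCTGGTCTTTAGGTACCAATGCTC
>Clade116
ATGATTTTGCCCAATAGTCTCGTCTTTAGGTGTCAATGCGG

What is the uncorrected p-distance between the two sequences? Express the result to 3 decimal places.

Mismatches occur at site 3 (C↔G), site 5 (C↔T), site 6 (G↔T), site 9 (T↔G), site 11 (A↔C), site 12 (T↔C), site 15 (G↔T), site 21 (G↔C), site 32 (A↔G), site 33 (C↔T), site 40 (T↔G), site 41 (C↔G).
There are 12 differences over 41 sites, so p = 12/41 = 0.293.

0.293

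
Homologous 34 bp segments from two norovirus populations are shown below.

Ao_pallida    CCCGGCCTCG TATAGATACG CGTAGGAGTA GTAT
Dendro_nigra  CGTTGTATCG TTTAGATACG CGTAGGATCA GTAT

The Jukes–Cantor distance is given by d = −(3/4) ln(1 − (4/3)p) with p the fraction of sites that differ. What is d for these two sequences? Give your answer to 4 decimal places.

Differing sites — 2:C/G; 3:C/T; 4:G/T; 6:C/T; 7:C/A; 12:A/T; 28:G/T; 29:T/C.
p = 8/34 = 0.235294.
d = −0.75 · ln(1 − (4/3)·0.235294) = −0.75 · ln(0.686275) = −0.75 · (-0.376477) = 0.2824.

0.2824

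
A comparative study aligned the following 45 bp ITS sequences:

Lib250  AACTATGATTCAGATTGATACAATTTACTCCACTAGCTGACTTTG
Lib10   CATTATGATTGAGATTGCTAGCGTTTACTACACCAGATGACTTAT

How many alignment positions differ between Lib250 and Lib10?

Mismatches occur at site 1 (A/C), site 3 (C/T), site 11 (C/G), site 18 (A/C), site 21 (C/G), site 22 (A/C), site 23 (A/G), site 30 (C/A), site 34 (T/C), site 37 (C/A), site 44 (T/A), site 45 (G/T).
That gives 12 mismatches out of 45 aligned sites, so the Hamming distance is 12.

12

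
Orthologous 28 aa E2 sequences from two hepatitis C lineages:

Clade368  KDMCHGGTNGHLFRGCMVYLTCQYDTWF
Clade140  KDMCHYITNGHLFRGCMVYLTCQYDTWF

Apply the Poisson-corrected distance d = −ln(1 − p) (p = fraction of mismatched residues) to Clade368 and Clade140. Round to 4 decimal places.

0.0741

The sequences differ at positions 6 (G/Y), 7 (G/I).
p = 2/28 = 0.071429.
d = −ln(1 − 0.071429) = −ln(0.928571) = 0.0741.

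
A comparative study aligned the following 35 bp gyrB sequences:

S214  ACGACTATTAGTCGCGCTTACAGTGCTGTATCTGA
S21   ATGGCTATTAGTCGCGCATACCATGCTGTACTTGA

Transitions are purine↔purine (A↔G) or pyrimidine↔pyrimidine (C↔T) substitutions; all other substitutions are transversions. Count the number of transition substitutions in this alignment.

5

Differing sites — 2:C/T (Ti); 4:A/G (Ti); 18:T/A (Tv); 22:A/C (Tv); 23:G/A (Ti); 31:T/C (Ti); 32:C/T (Ti).
Of the 7 differences, 5 transitions and 2 transversions, so the answer is 5.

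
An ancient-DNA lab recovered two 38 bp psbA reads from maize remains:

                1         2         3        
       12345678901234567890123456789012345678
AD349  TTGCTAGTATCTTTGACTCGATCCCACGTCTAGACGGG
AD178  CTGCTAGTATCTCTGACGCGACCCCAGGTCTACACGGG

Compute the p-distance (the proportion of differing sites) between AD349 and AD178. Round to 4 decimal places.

0.1579

Differing sites — 1:T/C; 13:T/C; 18:T/G; 22:T/C; 27:C/G; 33:G/C.
There are 6 differences over 38 sites, so p = 6/38 = 0.1579.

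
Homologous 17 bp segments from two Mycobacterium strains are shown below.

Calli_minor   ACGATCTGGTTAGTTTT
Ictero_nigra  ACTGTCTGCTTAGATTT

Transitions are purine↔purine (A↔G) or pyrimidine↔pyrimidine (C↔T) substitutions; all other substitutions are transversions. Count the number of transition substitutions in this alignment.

1

The sequences differ at positions 3 (G/T, transversion), 4 (A/G, transition), 9 (G/C, transversion), 14 (T/A, transversion).
Of the 4 differences, 1 transition and 3 transversions, so the answer is 1.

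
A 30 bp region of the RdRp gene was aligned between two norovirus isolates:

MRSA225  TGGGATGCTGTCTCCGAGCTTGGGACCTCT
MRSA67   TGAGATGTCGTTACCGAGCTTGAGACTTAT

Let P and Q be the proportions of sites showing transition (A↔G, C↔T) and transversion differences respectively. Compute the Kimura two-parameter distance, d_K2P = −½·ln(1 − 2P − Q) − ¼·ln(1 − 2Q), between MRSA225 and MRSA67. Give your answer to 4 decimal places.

Differing sites — 3:G/A (Ti); 8:C/T (Ti); 9:T/C (Ti); 12:C/T (Ti); 13:T/A (Tv); 23:G/A (Ti); 27:C/T (Ti); 29:C/A (Tv).
Of the 8 differences, 6 transitions and 2 transversions over 30 sites: P = 6/30 = 0.200000, Q = 2/30 = 0.066667.
d = −0.5·ln(0.533333) − 0.25·ln(0.866666) = −0.5·(-0.628609) − 0.25·(-0.143102) = 0.3501.

0.3501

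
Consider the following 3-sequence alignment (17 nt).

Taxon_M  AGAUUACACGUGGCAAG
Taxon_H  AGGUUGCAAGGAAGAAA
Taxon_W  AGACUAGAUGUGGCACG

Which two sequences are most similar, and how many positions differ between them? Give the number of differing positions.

4

Pairwise Hamming distances:
  Taxon_M vs Taxon_H: 8
  Taxon_M vs Taxon_W: 4
  Taxon_H vs Taxon_W: 11
The smallest is 4, between Taxon_M and Taxon_W.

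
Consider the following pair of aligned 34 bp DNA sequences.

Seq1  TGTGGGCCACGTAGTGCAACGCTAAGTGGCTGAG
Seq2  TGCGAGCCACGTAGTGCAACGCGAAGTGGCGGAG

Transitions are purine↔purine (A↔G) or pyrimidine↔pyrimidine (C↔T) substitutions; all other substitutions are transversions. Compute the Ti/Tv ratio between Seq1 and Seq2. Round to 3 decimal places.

Mismatches occur at site 3 (T↔C, transition), site 5 (G↔A, transition), site 23 (T↔G, transversion), site 31 (T↔G, transversion).
Of the 4 differences, 2 transitions and 2 transversions, so Ti/Tv = 2/2 = 1.000.

1.000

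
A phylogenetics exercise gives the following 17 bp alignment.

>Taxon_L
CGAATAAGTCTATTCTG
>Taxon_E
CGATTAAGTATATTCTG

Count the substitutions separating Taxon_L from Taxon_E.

The sequences differ at positions 4 (A/T), 10 (C/A).
That gives 2 mismatches out of 17 aligned sites, so the Hamming distance is 2.

2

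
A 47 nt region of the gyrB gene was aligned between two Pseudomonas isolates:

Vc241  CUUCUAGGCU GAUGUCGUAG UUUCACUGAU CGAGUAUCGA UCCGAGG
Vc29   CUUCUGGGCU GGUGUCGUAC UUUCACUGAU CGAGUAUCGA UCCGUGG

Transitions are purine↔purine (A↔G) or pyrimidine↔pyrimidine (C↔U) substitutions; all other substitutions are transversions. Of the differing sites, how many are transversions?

Differing sites — 6:A/G (Ti); 12:A/G (Ti); 20:G/C (Tv); 45:A/U (Tv).
Of the 4 differences, 2 transitions and 2 transversions, so the answer is 2.

2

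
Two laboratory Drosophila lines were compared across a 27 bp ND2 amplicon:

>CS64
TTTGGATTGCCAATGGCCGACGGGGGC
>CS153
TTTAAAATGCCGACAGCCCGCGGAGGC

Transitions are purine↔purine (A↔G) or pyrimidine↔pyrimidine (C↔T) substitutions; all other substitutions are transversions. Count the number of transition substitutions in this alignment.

The sequences differ at positions 4 (G/A, transition), 5 (G/A, transition), 7 (T/A, transversion), 12 (A/G, transition), 14 (T/C, transition), 15 (G/A, transition), 19 (G/C, transversion), 20 (A/G, transition), 24 (G/A, transition).
Of the 9 differences, 7 transitions and 2 transversions, so the answer is 7.

7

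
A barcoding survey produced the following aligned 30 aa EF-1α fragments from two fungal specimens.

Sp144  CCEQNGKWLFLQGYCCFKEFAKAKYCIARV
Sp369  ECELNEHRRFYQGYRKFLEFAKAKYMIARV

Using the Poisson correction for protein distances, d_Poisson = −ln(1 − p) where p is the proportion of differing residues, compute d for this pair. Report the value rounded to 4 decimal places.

Mismatches occur at site 1 (C/E), site 4 (Q/L), site 6 (G/E), site 7 (K/H), site 8 (W/R), site 9 (L/R), site 11 (L/Y), site 15 (C/R), site 16 (C/K), site 18 (K/L), site 26 (C/M).
p = 11/30 = 0.366667.
d = −ln(1 − 0.366667) = −ln(0.633333) = 0.4568.

0.4568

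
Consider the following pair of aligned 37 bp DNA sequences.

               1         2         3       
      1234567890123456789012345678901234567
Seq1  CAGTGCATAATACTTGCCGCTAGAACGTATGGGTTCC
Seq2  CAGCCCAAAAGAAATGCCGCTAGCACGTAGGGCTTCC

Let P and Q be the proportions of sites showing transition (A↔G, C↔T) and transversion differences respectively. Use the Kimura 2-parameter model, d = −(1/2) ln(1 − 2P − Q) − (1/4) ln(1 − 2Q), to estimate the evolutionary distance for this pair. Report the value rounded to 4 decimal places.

The sequences differ at positions 4 (T/C, transition), 5 (G/C, transversion), 8 (T/A, transversion), 11 (T/G, transversion), 13 (C/A, transversion), 14 (T/A, transversion), 24 (A/C, transversion), 30 (T/G, transversion), 33 (G/C, transversion).
Of the 9 differences, 1 transition and 8 transversions over 37 sites: P = 1/37 = 0.027027, Q = 8/37 = 0.216216.
d = −0.5·ln(0.729730) − 0.25·ln(0.567568) = −0.5·(-0.315081) − 0.25·(-0.566395) = 0.2991.

0.2991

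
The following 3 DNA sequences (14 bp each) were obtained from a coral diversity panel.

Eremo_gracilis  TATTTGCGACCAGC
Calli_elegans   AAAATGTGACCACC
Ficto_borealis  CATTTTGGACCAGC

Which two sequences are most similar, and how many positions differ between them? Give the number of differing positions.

Pairwise Hamming distances:
  Eremo_gracilis vs Calli_elegans: 5
  Eremo_gracilis vs Ficto_borealis: 3
  Calli_elegans vs Ficto_borealis: 6
The smallest is 3, between Eremo_gracilis and Ficto_borealis.

3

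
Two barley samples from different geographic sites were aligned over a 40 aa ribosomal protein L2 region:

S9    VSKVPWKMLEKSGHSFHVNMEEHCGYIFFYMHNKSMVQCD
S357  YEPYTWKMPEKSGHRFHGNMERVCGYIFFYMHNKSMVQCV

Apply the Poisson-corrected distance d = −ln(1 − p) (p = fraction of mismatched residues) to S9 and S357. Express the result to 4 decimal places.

The sequences differ at positions 1 (V/Y), 2 (S/E), 3 (K/P), 4 (V/Y), 5 (P/T), 9 (L/P), 15 (S/R), 18 (V/G), 22 (E/R), 23 (H/V), 40 (D/V).
p = 11/40 = 0.275000.
d = −ln(1 − 0.275000) = −ln(0.725000) = 0.3216.

0.3216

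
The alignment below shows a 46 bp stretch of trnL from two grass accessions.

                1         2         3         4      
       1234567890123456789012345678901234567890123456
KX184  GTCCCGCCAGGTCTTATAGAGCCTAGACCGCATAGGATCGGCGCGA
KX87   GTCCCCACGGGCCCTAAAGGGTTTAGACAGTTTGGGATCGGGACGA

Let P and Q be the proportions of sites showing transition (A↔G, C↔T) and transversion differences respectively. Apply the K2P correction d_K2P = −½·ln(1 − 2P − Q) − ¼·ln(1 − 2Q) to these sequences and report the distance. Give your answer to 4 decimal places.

0.4444

Differing sites — 6:G/C (Tv); 7:C/A (Tv); 9:A/G (Ti); 12:T/C (Ti); 14:T/C (Ti); 17:T/A (Tv); 20:A/G (Ti); 22:C/T (Ti); 23:C/T (Ti); 29:C/A (Tv); 31:C/T (Ti); 32:A/T (Tv); 34:A/G (Ti); 42:C/G (Tv); 43:G/A (Ti).
Of the 15 differences, 9 transitions and 6 transversions over 46 sites: P = 9/46 = 0.195652, Q = 6/46 = 0.130435.
d = −0.5·ln(0.478261) − 0.25·ln(0.739130) = −0.5·(-0.737599) − 0.25·(-0.302281) = 0.4444.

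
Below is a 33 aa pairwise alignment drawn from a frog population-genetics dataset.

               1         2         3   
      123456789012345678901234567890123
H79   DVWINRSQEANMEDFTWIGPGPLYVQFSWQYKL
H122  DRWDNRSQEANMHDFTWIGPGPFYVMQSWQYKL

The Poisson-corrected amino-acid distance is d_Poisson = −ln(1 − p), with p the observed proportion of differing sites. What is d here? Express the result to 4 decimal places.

The sequences differ at positions 2 (V/R), 4 (I/D), 13 (E/H), 23 (L/F), 26 (Q/M), 27 (F/Q).
p = 6/33 = 0.181818.
d = −ln(1 − 0.181818) = −ln(0.818182) = 0.2007.

0.2007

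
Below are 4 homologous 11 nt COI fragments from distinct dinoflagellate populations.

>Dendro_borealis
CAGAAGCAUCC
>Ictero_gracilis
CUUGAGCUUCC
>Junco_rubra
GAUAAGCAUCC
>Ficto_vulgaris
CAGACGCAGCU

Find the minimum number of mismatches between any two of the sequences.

Pairwise Hamming distances:
  Dendro_borealis vs Ictero_gracilis: 4
  Dendro_borealis vs Junco_rubra: 2
  Dendro_borealis vs Ficto_vulgaris: 3
  Ictero_gracilis vs Junco_rubra: 4
  Ictero_gracilis vs Ficto_vulgaris: 7
  Junco_rubra vs Ficto_vulgaris: 5
The smallest is 2, between Dendro_borealis and Junco_rubra.

2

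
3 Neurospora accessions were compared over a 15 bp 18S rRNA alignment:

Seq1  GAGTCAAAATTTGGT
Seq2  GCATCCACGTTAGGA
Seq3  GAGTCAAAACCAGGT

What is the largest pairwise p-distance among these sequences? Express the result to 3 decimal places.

Pairwise Hamming distances:
  Seq1 vs Seq2: 7
  Seq1 vs Seq3: 3
  Seq2 vs Seq3: 8
The largest is 8 mismatches, between Seq2 and Seq3; p = 8/15 = 0.533.

0.533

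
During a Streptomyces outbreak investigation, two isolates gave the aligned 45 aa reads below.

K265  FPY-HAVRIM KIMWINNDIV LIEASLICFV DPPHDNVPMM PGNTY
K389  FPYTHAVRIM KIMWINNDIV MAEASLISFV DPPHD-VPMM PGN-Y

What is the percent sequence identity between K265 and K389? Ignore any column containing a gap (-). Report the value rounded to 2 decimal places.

Excluding the 3 gap columns leaves 42 comparable sites.
Differing sites — 21:L/M; 22:I/A; 28:C/S.
39 of the 42 comparable sites match, so the percent identity is 39/42 × 100 = 92.86%.

92.86%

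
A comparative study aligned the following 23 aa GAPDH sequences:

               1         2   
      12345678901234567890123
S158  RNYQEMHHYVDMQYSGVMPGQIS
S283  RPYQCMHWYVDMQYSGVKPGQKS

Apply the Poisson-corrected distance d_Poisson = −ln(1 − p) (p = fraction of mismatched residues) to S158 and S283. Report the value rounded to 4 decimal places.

Mismatches occur at site 2 (N/P), site 5 (E/C), site 8 (H/W), site 18 (M/K), site 22 (I/K).
p = 5/23 = 0.217391.
d = −ln(1 − 0.217391) = −ln(0.782609) = 0.2451.

0.2451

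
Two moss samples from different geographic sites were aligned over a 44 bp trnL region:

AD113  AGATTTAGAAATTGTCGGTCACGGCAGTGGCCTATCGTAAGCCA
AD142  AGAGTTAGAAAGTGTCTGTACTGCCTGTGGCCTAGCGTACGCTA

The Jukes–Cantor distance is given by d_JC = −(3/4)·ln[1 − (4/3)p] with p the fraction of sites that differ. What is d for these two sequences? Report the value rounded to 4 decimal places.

The sequences differ at positions 4 (T/G), 12 (T/G), 17 (G/T), 20 (C/A), 21 (A/C), 22 (C/T), 24 (G/C), 26 (A/T), 35 (T/G), 40 (A/C), 43 (C/T).
p = 11/44 = 0.250000.
d = −0.75 · ln(1 − (4/3)·0.250000) = −0.75 · ln(0.666667) = −0.75 · (-0.405465) = 0.3041.

0.3041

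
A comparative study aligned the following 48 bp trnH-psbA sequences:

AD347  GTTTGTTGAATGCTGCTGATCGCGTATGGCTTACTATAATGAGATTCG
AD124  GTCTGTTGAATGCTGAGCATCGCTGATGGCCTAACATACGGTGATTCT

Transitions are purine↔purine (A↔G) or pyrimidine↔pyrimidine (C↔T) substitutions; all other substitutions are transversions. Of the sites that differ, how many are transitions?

3

Differing sites — 3:T/C (Ti); 16:C/A (Tv); 17:T/G (Tv); 18:G/C (Tv); 24:G/T (Tv); 25:T/G (Tv); 31:T/C (Ti); 34:C/A (Tv); 35:T/C (Ti); 39:A/C (Tv); 40:T/G (Tv); 42:A/T (Tv); 48:G/T (Tv).
Of the 13 differences, 3 transitions and 10 transversions, so the answer is 3.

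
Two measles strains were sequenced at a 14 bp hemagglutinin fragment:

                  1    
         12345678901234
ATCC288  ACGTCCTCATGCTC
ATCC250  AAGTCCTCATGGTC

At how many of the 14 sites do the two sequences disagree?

2

The sequences differ at positions 2 (C/A), 12 (C/G).
That gives 2 mismatches out of 14 aligned sites, so the Hamming distance is 2.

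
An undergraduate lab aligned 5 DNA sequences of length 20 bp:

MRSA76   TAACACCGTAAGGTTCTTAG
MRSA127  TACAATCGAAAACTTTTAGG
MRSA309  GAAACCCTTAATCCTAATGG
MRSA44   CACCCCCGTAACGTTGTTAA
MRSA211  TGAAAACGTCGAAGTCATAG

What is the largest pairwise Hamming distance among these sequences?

Pairwise Hamming distances:
  MRSA76 vs MRSA127: 9
  MRSA76 vs MRSA309: 10
  MRSA76 vs MRSA44: 6
  MRSA76 vs MRSA211: 9
  MRSA127 vs MRSA309: 11
  MRSA127 vs MRSA44: 11
  MRSA127 vs MRSA211: 12
  MRSA309 vs MRSA44: 11
  MRSA309 vs MRSA211: 12
  MRSA44 vs MRSA211: 14
The largest is 14, between MRSA44 and MRSA211.

14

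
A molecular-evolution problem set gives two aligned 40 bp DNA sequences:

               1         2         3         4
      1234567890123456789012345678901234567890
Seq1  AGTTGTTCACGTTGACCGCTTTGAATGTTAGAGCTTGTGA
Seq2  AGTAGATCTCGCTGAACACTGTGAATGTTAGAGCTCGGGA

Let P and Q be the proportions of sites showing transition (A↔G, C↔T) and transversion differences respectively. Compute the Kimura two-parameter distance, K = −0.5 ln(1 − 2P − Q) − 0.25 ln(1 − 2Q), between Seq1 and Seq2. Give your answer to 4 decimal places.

The sequences differ at positions 4 (T/A, transversion), 6 (T/A, transversion), 9 (A/T, transversion), 12 (T/C, transition), 16 (C/A, transversion), 18 (G/A, transition), 21 (T/G, transversion), 36 (T/C, transition), 38 (T/G, transversion).
Of the 9 differences, 3 transitions and 6 transversions over 40 sites: P = 3/40 = 0.075000, Q = 6/40 = 0.150000.
d = −0.5·ln(0.700000) − 0.25·ln(0.700000) = −0.5·(-0.356675) − 0.25·(-0.356675) = 0.2675.

0.2675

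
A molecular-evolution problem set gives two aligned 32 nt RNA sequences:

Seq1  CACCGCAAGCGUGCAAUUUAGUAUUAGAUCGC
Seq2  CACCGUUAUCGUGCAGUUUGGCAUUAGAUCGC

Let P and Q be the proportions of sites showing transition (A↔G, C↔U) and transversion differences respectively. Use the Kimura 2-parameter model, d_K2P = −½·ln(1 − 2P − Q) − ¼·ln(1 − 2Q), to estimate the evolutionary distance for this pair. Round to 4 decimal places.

The sequences differ at positions 6 (C/U, transition), 7 (A/U, transversion), 9 (G/U, transversion), 16 (A/G, transition), 20 (A/G, transition), 22 (U/C, transition).
Of the 6 differences, 4 transitions and 2 transversions over 32 sites: P = 4/32 = 0.125000, Q = 2/32 = 0.062500.
d = −0.5·ln(0.687500) − 0.25·ln(0.875000) = −0.5·(-0.374693) − 0.25·(-0.133531) = 0.2207.

0.2207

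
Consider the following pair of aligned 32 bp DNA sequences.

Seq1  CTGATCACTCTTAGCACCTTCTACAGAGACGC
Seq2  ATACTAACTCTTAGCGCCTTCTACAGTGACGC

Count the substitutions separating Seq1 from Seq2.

6

Mismatches occur at site 1 (C→A), site 3 (G→A), site 4 (A→C), site 6 (C→A), site 16 (A→G), site 27 (A→T).
That gives 6 mismatches out of 32 aligned sites, so the Hamming distance is 6.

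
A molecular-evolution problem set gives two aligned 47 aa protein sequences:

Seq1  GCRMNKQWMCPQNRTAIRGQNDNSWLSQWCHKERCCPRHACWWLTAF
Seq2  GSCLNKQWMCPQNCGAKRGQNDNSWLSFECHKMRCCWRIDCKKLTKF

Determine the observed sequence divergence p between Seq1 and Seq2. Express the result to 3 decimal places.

0.319

The sequences differ at positions 2 (C/S), 3 (R/C), 4 (M/L), 14 (R/C), 15 (T/G), 17 (I/K), 28 (Q/F), 29 (W/E), 33 (E/M), 37 (P/W), 39 (H/I), 40 (A/D), 42 (W/K), 43 (W/K), 46 (A/K).
There are 15 differences over 47 sites, so p = 15/47 = 0.319.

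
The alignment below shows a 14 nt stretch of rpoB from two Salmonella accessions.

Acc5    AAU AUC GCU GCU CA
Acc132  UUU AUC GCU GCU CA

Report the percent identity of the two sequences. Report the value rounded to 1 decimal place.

85.7%

Differing sites — 1:A/U; 2:A/U.
12 of the 14 sites match, so the percent identity is 12/14 × 100 = 85.7%.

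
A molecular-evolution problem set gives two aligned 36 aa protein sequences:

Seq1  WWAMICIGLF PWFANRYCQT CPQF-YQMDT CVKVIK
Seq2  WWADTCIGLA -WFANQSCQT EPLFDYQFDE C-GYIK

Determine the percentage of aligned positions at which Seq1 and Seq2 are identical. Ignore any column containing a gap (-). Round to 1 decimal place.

Excluding the 3 gap columns leaves 33 comparable sites.
Differing sites — 4:M/D; 5:I/T; 10:F/A; 16:R/Q; 17:Y/S; 21:C/E; 23:Q/L; 28:M/F; 30:T/E; 33:K/G; 34:V/Y.
22 of the 33 comparable sites match, so the percent identity is 22/33 × 100 = 66.7%.

66.7%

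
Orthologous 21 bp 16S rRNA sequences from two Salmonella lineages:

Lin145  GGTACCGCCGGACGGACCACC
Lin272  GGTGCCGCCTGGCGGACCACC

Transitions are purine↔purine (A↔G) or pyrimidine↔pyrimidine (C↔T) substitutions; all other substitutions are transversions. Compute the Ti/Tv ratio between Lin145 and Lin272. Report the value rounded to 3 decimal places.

2.000

Differing sites — 4:A/G (Ti); 10:G/T (Tv); 12:A/G (Ti).
Of the 3 differences, 2 transitions and 1 transversion, so Ti/Tv = 2/1 = 2.000.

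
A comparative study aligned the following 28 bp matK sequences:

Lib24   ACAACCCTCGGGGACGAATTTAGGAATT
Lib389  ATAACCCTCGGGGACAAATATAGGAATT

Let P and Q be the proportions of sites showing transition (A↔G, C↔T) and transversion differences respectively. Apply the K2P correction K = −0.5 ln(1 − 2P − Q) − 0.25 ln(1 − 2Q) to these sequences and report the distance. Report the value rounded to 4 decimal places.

Differing sites — 2:C/T (Ti); 16:G/A (Ti); 20:T/A (Tv).
Of the 3 differences, 2 transitions and 1 transversion over 28 sites: P = 2/28 = 0.071429, Q = 1/28 = 0.035714.
d = −0.5·ln(0.821428) − 0.25·ln(0.928572) = −0.5·(-0.196711) − 0.25·(-0.074107) = 0.1169.

0.1169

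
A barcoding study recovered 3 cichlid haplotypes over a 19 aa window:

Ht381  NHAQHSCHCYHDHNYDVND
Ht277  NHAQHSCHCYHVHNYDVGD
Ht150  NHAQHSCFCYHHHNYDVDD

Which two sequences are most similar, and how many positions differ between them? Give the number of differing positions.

2

Pairwise Hamming distances:
  Ht381 vs Ht277: 2
  Ht381 vs Ht150: 3
  Ht277 vs Ht150: 3
The smallest is 2, between Ht381 and Ht277.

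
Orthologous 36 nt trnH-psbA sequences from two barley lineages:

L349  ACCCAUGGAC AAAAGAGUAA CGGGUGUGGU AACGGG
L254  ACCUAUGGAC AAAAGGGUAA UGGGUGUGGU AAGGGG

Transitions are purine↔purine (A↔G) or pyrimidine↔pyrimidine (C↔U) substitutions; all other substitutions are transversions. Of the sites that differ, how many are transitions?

3

Differing sites — 4:C/U (Ti); 16:A/G (Ti); 21:C/U (Ti); 33:C/G (Tv).
Of the 4 differences, 3 transitions and 1 transversion, so the answer is 3.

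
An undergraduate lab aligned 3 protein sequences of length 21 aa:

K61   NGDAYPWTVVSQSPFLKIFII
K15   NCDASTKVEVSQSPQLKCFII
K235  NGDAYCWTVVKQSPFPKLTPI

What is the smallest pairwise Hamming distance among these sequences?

6

Pairwise Hamming distances:
  K61 vs K15: 8
  K61 vs K235: 6
  K15 vs K235: 12
The smallest is 6, between K61 and K235.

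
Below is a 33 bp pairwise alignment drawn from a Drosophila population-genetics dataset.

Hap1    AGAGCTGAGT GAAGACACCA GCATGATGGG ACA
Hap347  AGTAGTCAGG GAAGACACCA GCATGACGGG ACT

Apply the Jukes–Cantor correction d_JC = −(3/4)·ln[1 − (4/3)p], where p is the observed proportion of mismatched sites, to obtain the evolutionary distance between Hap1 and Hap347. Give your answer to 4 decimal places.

The sequences differ at positions 3 (A/T), 4 (G/A), 5 (C/G), 7 (G/C), 10 (T/G), 27 (T/C), 33 (A/T).
p = 7/33 = 0.212121.
d = −0.75 · ln(1 − (4/3)·0.212121) = −0.75 · ln(0.717172) = −0.75 · (-0.332440) = 0.2493.

0.2493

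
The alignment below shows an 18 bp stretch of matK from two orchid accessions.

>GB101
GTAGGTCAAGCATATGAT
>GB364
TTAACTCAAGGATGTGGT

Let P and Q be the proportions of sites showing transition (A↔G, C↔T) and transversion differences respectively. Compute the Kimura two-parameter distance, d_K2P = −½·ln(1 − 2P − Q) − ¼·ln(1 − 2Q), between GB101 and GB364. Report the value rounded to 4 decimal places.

The sequences differ at positions 1 (G/T, transversion), 4 (G/A, transition), 5 (G/C, transversion), 11 (C/G, transversion), 14 (A/G, transition), 17 (A/G, transition).
Of the 6 differences, 3 transitions and 3 transversions over 18 sites: P = 3/18 = 0.166667, Q = 3/18 = 0.166667.
d = −0.5·ln(0.499999) − 0.25·ln(0.666666) = −0.5·(-0.693149) − 0.25·(-0.405466) = 0.4479.

0.4479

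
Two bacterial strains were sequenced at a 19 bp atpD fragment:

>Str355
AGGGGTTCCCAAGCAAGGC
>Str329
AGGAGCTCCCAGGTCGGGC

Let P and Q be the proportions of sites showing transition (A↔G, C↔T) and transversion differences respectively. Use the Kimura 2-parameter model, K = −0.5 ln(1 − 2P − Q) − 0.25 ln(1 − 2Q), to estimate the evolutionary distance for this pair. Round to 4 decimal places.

Mismatches occur at site 4 (G→A, transition), site 6 (T→C, transition), site 12 (A→G, transition), site 14 (C→T, transition), site 15 (A→C, transversion), site 16 (A→G, transition).
Of the 6 differences, 5 transitions and 1 transversion over 19 sites: P = 5/19 = 0.263158, Q = 1/19 = 0.052632.
d = −0.5·ln(0.421052) − 0.25·ln(0.894736) = −0.5·(-0.864999) − 0.25·(-0.111227) = 0.4603.

0.4603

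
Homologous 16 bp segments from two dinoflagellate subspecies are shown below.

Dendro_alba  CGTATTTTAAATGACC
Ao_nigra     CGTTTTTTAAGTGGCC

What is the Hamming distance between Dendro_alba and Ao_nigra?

3

Mismatches occur at site 4 (A→T), site 11 (A→G), site 14 (A→G).
That gives 3 mismatches out of 16 aligned sites, so the Hamming distance is 3.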